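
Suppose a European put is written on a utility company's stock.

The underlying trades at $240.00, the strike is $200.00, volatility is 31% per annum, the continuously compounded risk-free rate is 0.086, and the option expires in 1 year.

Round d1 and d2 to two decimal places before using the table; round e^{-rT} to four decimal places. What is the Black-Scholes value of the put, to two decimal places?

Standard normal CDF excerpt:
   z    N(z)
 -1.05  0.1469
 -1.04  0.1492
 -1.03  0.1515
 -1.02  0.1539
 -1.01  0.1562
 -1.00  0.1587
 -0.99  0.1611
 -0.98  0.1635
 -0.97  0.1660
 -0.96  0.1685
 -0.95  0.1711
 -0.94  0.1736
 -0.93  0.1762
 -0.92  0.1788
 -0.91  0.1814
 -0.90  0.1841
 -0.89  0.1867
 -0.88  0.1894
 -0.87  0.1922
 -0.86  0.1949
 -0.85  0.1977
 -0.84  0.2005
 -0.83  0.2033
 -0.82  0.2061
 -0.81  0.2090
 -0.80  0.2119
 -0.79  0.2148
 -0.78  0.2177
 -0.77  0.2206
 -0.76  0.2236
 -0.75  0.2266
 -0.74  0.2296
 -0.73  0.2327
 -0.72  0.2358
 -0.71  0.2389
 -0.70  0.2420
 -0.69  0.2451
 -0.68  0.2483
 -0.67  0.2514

σ√T = 0.31 × 1.0000 = 0.3100
d₁ = [ln(240/200) + (0.086 + ½·0.31²)·1] / (σ√T) = (0.1823 + 0.1341) / 0.3100 = 1.0206 which rounds to 1.02
d₂ = 1.0206 − 0.3100 = 0.7106 which rounds to 0.71
e^(−rT) = e^(−0.086·1) = 0.9176
N(−d₂) = N(-0.71) = 0.2389;  N(−d₁) = N(-1.02) = 0.1539
P = 200·0.9176·0.2389 − 240·0.1539 = 43.8429 − 36.9360 = 6.9069

$6.91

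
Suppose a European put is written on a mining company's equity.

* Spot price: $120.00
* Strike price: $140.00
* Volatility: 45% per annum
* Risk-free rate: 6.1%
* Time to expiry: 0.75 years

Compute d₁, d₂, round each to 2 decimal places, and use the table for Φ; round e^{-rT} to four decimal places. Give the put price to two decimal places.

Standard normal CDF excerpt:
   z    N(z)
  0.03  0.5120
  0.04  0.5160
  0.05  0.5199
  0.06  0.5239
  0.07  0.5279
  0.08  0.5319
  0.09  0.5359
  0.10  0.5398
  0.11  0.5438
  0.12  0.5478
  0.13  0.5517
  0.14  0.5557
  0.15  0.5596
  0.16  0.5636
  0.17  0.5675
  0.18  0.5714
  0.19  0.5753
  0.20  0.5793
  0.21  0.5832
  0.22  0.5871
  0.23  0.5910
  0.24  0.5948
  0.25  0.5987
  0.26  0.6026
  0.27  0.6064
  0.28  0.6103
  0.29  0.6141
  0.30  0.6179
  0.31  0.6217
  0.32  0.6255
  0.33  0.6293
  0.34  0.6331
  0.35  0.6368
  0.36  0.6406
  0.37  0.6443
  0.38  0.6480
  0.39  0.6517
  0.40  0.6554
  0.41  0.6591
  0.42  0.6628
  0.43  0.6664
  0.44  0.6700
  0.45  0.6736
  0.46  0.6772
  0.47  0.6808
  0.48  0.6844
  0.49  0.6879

$27.22

σ√T = 0.45 × 0.8660 = 0.3897
d₁ = [ln(120/140) + (0.061 + 0.45²/2)·0.75] / 0.3897 = [-0.1542 + 0.1217] / 0.3897 = -0.0833 which rounds to -0.08
d₂ = d₁ − σ√T = -0.0833 − 0.3897 = -0.4730 which rounds to -0.47
e^(−rT) = e^(−0.061·0.75) = 0.9553
N(−d₂) = N(0.47) = 0.6808;  N(−d₁) = N(0.08) = 0.5319
P = 140·0.9553·0.6808 − 120·0.5319 = 91.0516 − 63.8280 = 27.2236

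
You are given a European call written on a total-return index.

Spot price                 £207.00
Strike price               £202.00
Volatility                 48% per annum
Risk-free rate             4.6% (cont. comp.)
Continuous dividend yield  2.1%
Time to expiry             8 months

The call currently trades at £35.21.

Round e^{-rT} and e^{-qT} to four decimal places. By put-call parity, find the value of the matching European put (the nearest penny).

£26.99

e^(−qT) = e^(−0.021·0.6667) = 0.9861;  e^(−rT) = e^(−0.046·0.6667) = 0.9698
Put-call parity: C − P = S·e^(−qT) − K·e^(−rT) = 207·0.9861 − 202·0.9698 = 204.1227 − 195.8996 = 8.2231
P = C − (C − P) = 35.21 − (8.2231) = 26.9869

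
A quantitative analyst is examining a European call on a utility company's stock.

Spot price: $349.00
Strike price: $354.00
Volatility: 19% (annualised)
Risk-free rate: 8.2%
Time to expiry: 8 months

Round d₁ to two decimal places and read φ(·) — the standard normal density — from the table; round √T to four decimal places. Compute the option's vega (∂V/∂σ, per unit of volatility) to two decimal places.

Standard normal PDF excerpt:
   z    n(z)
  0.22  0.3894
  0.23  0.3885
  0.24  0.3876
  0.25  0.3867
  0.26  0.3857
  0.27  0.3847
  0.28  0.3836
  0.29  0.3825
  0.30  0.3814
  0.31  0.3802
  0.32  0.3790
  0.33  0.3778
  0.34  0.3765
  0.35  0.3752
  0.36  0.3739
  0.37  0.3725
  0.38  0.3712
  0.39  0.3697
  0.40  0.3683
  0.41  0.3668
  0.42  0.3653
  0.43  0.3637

107.29

T = 0.6667;  σ√T = 0.1551
d₁ = [ln(349/354) + (0.082 + 0.19²/2)·0.6667] / 0.1551 = [-0.0142 + 0.0667] / 0.1551 = 0.3383 → 0.34
√T = √0.6667 = 0.8165
φ(d₁) = φ(0.34) = 0.3765
vega = S·φ(d₁)·√T = 349·0.3765·0.8165 = 107.2869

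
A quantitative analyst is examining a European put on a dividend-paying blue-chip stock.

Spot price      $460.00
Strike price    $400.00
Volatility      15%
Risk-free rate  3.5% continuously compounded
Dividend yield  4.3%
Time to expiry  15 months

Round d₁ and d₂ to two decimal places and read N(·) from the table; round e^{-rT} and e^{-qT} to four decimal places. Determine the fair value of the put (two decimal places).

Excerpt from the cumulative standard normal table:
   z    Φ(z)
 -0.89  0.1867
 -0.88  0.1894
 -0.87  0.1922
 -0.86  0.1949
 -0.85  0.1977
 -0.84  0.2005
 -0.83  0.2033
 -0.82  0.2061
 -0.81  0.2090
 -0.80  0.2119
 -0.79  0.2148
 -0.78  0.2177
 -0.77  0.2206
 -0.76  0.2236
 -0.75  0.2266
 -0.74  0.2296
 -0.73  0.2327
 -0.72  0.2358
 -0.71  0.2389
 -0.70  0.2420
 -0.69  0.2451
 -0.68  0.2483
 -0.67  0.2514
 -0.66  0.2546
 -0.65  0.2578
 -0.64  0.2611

$8.88

σ√T = 0.15·√1.25 = 0.1677
d₁ = [ln(460/400) + (0.035 − 0.043 + ½·0.15²)·1.25] / (σ√T) = (0.1398 + 0.0041) / 0.1677 = 0.8576 which rounds to 0.86
d₂ = 0.8576 − 0.1677 = 0.6899 which rounds to 0.69
exp(−qT) = exp(−0.043·1.25) = 0.9477;  exp(−rT) = exp(−0.035·1.25) = 0.9572
N(−d₂) = N(-0.69) = 0.2451;  N(−d₁) = N(-0.86) = 0.1949
P = 400·0.9572·0.2451 − 460·0.9477·0.1949 = 93.8439 − 84.9651 = 8.8788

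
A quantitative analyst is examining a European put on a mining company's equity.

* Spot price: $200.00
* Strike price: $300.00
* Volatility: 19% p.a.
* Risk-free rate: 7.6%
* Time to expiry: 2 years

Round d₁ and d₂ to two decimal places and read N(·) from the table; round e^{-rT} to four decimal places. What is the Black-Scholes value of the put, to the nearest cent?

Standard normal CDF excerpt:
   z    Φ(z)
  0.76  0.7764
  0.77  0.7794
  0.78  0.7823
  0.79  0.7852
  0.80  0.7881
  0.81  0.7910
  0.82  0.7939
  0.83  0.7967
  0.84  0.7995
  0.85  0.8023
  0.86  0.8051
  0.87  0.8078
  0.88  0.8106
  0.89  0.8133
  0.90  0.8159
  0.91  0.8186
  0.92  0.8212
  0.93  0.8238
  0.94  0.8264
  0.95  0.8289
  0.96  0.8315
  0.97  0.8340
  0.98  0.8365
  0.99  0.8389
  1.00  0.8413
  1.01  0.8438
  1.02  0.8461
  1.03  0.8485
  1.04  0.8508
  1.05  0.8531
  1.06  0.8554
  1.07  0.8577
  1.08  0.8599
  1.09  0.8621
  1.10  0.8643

T = 2;  σ√T = 0.2687
d₁ = [ln(200/300) + (0.076 + 0.19²/2)·2] / 0.2687 = [-0.4055 + 0.1881] / 0.2687 = -0.8089 ≈ -0.81
d₂ = d₁ − σ√T = -0.8089 − 0.2687 = -1.0776 ≈ -1.08
exp(−rT) = exp(−0.076·2) = 0.8590
N(−d₂) = N(1.08) = 0.8599;  N(−d₁) = N(0.81) = 0.7910
P = 300·0.8590·0.8599 − 200·0.7910 = 221.5962 − 158.2000 = 63.3962

$63.40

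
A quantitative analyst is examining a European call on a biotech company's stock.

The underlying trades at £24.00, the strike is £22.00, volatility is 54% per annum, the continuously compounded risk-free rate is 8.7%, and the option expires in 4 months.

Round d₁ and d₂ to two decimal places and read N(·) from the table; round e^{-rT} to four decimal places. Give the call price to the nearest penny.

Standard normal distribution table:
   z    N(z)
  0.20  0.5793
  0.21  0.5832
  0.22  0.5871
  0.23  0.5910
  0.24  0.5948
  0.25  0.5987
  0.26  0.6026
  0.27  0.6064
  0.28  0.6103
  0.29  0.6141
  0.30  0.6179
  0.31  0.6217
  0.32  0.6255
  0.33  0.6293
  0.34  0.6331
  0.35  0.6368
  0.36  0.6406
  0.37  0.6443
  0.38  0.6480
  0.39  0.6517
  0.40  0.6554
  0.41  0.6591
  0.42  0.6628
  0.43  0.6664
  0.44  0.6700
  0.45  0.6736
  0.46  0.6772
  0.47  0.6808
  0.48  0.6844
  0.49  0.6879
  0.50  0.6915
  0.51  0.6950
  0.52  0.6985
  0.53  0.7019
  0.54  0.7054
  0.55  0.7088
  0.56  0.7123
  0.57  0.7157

σ√T = 0.54 × 0.5774 = 0.3118
ln(S/K) + (r + σ²/2)T = ln(24/22) + (0.087 + 0.54²/2)·0.3333 = 0.0870 + 0.0776 = 0.1646
d₁ = 0.1646 / 0.3118 = 0.5280 ⇒ 0.53
d₂ = d₁ − σ√T = 0.5280 − 0.3118 = 0.2162 ⇒ 0.22
e^(−rT) = e^(−0.087·0.3333) = 0.9714
N(d₁) = N(0.53) = 0.7019;  N(d₂) = N(0.22) = 0.5871
C = 24·0.7019 − 22·0.9714·0.5871 = 16.8456 − 12.5468 = 4.2988

£4.30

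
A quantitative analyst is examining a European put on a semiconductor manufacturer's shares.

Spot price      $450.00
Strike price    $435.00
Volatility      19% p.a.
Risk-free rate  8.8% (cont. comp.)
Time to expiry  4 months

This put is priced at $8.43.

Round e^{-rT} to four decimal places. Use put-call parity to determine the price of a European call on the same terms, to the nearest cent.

e^(−rT) = e^(−0.088·0.3333) = 0.9711
Put-call parity: C − P = S − K·e^(−rT) = 450 − 435·0.9711 = 450 − 422.4285 = 27.5715
C = P + (C − P) = 8.43 + (27.5715) = 36.0015

$36.00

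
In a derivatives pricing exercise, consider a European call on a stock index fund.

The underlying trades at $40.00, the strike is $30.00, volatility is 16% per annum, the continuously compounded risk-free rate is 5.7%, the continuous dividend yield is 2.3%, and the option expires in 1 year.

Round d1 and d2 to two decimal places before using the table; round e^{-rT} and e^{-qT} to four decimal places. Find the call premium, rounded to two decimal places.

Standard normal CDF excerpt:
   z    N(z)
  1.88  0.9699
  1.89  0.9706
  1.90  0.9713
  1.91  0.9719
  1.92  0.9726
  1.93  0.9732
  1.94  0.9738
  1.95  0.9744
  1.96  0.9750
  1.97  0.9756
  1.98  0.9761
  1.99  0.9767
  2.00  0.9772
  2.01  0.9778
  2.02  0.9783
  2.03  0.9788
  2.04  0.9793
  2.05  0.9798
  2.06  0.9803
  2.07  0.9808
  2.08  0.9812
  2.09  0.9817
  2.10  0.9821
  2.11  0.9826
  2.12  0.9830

σ√T = 0.16·√1 = 0.1600
ln(S/K) + (r − q + σ²/2)T = ln(40/30) + (0.057 − 0.023 + 0.16²/2)·1 = 0.2877 + 0.0468 = 0.3345
d₁ = 0.3345 / 0.1600 = 2.0905 → 2.09
d₂ = d₁ − σ√T = 2.0905 − 0.1600 = 1.9305 → 1.93
exp(−qT) = exp(−0.023·1) = 0.9773;  exp(−rT) = exp(−0.057·1) = 0.9446
C = 40·0.9773·N(2.09) − 30·0.9446·N(1.93) = 40·0.9773·0.9817 − 30·0.9446·0.9732 = 38.3766 − 27.5785 = 10.7981

$10.80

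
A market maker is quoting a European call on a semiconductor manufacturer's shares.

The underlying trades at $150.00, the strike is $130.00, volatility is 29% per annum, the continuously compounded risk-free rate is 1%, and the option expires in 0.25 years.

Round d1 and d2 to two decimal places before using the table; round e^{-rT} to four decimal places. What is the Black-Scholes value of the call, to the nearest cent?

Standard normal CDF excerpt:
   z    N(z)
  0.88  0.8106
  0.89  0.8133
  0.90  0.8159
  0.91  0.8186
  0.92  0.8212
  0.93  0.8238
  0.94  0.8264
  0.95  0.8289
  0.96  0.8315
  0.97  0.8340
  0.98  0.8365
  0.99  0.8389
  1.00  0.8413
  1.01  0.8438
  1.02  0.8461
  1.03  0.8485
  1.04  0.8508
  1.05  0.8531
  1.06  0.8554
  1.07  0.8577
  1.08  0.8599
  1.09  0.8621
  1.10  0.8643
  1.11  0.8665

σ√T = 0.29 × 0.5000 = 0.1450
d₁ = [ln(150/130) + (0.01 + 0.29²/2)·0.25] / 0.1450 = [0.1431 + 0.0130] / 0.1450 = 1.0766 → 1.08
d₂ = d₁ − σ√T = 1.0766 − 0.1450 = 0.9316 → 0.93
exp(−rT) = exp(−0.01·0.25) = 0.9975
C = 150·N(1.08) − 130·0.9975·N(0.93) = 150·0.8599 − 130·0.9975·0.8238 = 128.9850 − 106.8263 = 22.1587

$22.16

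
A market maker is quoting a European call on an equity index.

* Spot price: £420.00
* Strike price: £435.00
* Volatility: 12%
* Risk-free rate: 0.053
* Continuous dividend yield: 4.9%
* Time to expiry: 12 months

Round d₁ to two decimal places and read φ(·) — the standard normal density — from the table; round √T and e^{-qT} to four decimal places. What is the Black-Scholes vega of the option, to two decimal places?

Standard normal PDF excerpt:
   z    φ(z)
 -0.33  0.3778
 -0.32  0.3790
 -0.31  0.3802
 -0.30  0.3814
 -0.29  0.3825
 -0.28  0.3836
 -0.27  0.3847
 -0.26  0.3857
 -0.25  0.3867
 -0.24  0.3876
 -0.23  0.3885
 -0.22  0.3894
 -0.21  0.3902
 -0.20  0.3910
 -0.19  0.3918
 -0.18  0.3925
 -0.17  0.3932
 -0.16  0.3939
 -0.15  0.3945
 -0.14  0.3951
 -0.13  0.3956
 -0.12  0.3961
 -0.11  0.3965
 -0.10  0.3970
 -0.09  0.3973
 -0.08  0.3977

156.37

σ√T = 0.12 × 1.0000 = 0.1200
d₁ = [ln(420/435) + (0.053 − 0.049 + 0.12²/2)·1] / 0.1200 = [-0.0351 + 0.0112] / 0.1200 = -0.1991 ⇒ -0.20
√T = √1 = 1.0000
φ(d₁) = φ(-0.20) = 0.3910
exp(−qT) = exp(−0.049·1) = 0.9522
vega = S·exp(−qT)·φ(d₁)·√T = 420·0.9522·0.3910·1.0000 = 156.3703
(Vega is the same for a European call and put with the same parameters.)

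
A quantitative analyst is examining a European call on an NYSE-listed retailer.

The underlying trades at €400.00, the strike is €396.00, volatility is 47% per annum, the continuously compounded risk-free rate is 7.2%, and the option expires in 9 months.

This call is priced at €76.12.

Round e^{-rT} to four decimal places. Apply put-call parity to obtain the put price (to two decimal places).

exp(−rT) = exp(−0.072·0.75) = 0.9474
Put-call parity: C − P = S − K·e^(−rT) = 400 − 396·0.9474 = 400 − 375.1704 = 24.8296
P = C − (C − P) = 76.12 − (24.8296) = 51.2904

€51.29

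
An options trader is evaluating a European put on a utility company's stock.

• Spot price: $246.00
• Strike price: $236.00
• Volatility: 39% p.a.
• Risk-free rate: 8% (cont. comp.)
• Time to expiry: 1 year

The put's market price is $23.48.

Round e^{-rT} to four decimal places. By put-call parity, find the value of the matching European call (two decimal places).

exp(−rT) = exp(−0.08·1) = 0.9231
Put-call parity: C − P = S − K·e^(−rT) = 246 − 236·0.9231 = 246 − 217.8516 = 28.1484
C = P + (C − P) = 23.48 + (28.1484) = 51.6284

$51.63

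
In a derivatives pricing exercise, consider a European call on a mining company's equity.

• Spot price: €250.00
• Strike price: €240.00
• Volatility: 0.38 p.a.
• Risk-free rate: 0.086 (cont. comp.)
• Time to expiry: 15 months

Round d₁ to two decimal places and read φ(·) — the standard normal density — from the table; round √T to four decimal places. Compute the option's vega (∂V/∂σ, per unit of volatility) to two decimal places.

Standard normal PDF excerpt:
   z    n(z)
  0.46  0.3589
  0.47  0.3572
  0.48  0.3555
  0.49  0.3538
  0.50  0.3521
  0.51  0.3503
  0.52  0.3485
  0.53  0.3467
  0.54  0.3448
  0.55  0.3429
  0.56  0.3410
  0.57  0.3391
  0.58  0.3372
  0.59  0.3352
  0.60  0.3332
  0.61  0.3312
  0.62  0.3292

T = 1.25;  σ√T = 0.4249
d₁ = [ln(250/240) + (0.086 + ½·0.38²)·1.25] / (σ√T) = (0.0408 + 0.1978) / 0.4249 = 0.5615 → 0.56
√T = √1.25 = 1.1180
φ(d₁) = φ(0.56) = 0.3410
vega = S·φ(d₁)·√T = 250·0.3410·1.1180 = 95.3095
(Vega is the same for a European call and put with the same parameters.)

95.31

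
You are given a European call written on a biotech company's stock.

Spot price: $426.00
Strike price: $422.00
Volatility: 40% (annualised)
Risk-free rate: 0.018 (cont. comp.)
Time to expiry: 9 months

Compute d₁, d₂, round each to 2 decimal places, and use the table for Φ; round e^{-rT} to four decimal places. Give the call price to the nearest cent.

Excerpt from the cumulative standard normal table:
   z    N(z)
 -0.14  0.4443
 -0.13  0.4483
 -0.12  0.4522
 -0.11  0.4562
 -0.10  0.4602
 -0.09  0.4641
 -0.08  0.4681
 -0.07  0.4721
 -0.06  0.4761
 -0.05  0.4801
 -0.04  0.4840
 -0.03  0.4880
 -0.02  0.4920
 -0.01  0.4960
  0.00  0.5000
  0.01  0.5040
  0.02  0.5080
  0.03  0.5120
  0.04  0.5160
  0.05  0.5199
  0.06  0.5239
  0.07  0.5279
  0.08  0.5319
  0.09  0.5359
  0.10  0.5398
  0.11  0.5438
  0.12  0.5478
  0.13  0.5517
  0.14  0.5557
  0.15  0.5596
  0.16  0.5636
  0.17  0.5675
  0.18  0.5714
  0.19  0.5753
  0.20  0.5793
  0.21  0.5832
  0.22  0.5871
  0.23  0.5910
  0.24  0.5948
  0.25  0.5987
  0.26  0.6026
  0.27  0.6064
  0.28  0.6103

σ√T = 0.4·√0.75 = 0.3464
d₁ = [ln(426/422) + (0.018 + 0.4²/2)·0.75] / 0.3464 = [0.0094 + 0.0735] / 0.3464 = 0.2394 → 0.24
d₂ = d₁ − σ√T = 0.2394 − 0.3464 = -0.1070 → -0.11
e^(−rT) = e^(−0.018·0.75) = 0.9866
N(d₁) = N(0.24) = 0.5948;  N(d₂) = N(-0.11) = 0.4562
C = 426·0.5948 − 422·0.9866·0.4562 = 253.3848 − 189.9367 = 63.4481

$63.45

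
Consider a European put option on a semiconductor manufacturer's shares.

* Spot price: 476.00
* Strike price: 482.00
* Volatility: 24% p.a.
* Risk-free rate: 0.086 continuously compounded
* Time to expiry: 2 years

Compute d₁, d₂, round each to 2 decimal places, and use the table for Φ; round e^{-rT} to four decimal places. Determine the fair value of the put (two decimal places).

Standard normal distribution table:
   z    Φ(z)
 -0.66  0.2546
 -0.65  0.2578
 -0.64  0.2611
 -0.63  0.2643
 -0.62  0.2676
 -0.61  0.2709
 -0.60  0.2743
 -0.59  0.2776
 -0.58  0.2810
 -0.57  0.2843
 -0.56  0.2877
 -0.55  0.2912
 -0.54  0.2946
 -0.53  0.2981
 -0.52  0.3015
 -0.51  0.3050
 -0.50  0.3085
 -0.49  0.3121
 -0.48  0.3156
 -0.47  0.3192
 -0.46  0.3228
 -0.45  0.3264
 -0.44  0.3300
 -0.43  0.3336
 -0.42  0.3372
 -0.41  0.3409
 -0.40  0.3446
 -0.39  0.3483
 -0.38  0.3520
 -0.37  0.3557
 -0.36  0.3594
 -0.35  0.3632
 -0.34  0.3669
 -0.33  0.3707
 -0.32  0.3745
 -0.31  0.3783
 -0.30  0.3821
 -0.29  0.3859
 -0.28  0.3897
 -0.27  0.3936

30.79

σ√T = 0.24 × 1.4142 = 0.3394
d₁ = [ln(476/482) + (0.086 + 0.24²/2)·2] / 0.3394 = [-0.0125 + 0.2296] / 0.3394 = 0.6396 ≈ 0.64
d₂ = d₁ − σ√T = 0.6396 − 0.3394 = 0.3001 ≈ 0.30
e^(−rT) = e^(−0.086·2) = 0.8420
N(−d₂) = N(-0.30) = 0.3821;  N(−d₁) = N(-0.64) = 0.2611
P = 482·0.8420·0.3821 − 476·0.2611 = 155.0730 − 124.2836 = 30.7894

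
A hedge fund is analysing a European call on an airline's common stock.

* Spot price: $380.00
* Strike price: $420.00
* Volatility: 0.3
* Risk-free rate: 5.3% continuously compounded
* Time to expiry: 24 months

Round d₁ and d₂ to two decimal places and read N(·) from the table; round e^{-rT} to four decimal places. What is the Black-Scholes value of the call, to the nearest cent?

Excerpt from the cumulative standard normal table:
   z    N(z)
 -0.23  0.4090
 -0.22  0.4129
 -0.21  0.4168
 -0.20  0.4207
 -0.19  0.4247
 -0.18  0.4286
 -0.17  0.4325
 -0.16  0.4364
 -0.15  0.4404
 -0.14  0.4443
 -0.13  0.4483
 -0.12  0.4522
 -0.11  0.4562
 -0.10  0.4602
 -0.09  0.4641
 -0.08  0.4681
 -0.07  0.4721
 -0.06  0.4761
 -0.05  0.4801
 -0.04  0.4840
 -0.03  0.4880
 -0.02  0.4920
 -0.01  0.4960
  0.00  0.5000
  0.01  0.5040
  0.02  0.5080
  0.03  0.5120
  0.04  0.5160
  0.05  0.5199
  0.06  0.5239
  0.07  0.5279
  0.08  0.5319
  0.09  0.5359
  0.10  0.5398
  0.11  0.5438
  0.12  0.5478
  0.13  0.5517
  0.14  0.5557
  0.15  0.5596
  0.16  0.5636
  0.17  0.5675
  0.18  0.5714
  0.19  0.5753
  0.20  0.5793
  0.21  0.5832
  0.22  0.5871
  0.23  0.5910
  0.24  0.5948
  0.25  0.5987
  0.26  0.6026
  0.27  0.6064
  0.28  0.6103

σ√T = 0.3 × 1.4142 = 0.4243
d₁ = [ln(380/420) + (0.053 + 0.3²/2)·2] / 0.4243 = [-0.1001 + 0.1960] / 0.4243 = 0.2261 ⇒ 0.23
d₂ = d₁ − σ√T = 0.2261 − 0.4243 = -0.1982 ⇒ -0.20
exp(−rT) = exp(−0.053·2) = 0.8994
N(d₁) = N(0.23) = 0.5910;  N(d₂) = N(-0.20) = 0.4207
C = 380·0.5910 − 420·0.8994·0.4207 = 224.5800 − 158.9186 = 65.6614

$65.66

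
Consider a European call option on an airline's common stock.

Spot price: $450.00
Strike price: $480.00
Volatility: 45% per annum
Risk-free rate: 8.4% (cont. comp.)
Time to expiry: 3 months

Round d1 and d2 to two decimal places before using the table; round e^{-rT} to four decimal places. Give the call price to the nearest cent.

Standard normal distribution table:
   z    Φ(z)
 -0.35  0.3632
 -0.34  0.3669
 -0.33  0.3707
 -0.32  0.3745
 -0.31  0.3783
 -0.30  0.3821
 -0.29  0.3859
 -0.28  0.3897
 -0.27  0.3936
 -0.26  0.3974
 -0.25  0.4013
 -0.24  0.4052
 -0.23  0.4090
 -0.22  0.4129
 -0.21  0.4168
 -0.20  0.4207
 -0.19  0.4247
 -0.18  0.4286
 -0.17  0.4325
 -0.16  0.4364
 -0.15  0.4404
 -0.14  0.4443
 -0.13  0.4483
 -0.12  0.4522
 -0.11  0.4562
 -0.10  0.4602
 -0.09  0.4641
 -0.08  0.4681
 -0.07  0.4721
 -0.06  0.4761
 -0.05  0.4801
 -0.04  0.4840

$32.84

σ√T = 0.45 × 0.5000 = 0.2250
ln(S/K) + (r + σ²/2)T = ln(450/480) + (0.084 + 0.45²/2)·0.25 = -0.0645 + 0.0463 = -0.0182
d₁ = -0.0182 / 0.2250 = -0.0810 ⇒ -0.08
d₂ = d₁ − σ√T = -0.0810 − 0.2250 = -0.3060 ⇒ -0.31
exp(−rT) = exp(−0.084·0.25) = 0.9792
C = 450·N(-0.08) − 480·0.9792·N(-0.31) = 450·0.4681 − 480·0.9792·0.3783 = 210.6450 − 177.8071 = 32.8379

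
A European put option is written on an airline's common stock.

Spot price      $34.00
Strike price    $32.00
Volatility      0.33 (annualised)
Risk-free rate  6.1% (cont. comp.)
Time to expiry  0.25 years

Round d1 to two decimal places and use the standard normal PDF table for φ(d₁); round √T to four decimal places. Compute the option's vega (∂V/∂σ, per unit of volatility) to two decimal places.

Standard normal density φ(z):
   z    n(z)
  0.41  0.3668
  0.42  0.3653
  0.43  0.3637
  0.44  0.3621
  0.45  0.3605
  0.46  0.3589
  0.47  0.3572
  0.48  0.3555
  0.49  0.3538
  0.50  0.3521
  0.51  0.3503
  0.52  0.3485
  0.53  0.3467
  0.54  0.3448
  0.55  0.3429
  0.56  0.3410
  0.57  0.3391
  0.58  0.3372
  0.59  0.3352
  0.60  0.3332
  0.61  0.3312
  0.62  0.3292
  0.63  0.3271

5.86

σ√T = 0.33·√0.25 = 0.1650
ln(S/K) + (r + σ²/2)T = ln(34/32) + (0.061 + 0.33²/2)·0.25 = 0.0606 + 0.0289 = 0.0895
d₁ = 0.0895 / 0.1650 = 0.5423 ⇒ 0.54
√T = √0.25 = 0.5000
φ(d₁) = φ(0.54) = 0.3448
vega = S·φ(d₁)·√T = 34·0.3448·0.5000 = 5.8616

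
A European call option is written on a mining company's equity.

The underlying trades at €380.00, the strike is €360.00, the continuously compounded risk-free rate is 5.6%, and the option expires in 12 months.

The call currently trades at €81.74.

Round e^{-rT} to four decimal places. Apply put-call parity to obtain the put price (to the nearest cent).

exp(−rT) = exp(−0.056·1) = 0.9455
Put-call parity: C − P = S − K·e^(−rT) = 380 − 360·0.9455 = 380 − 340.3800 = 39.6200
P = C − (C − P) = 81.74 − (39.6200) = 42.1200

€42.12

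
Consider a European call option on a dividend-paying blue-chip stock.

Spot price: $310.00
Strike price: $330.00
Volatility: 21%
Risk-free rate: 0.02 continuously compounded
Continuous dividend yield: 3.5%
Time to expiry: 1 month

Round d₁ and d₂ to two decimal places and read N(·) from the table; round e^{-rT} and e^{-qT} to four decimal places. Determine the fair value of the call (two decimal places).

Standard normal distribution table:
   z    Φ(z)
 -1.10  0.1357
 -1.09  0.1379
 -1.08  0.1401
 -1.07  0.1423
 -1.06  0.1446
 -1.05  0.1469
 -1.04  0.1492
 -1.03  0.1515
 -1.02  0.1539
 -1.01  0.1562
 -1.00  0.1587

T = 0.08333;  σ√T = 0.0606
ln(S/K) + (r − q + σ²/2)T = ln(310/330) + (0.02 − 0.035 + 0.21²/2)·0.08333 = -0.0625 + 0.0006 = -0.0619
d₁ = -0.0619 / 0.0606 = -1.0216 ⇒ -1.02
d₂ = d₁ − σ√T = -1.0216 − 0.0606 = -1.0822 ⇒ -1.08
e^(−qT) = e^(−0.035·0.08333) = 0.9971;  e^(−rT) = e^(−0.02·0.08333) = 0.9983
N(d₁) = N(-1.02) = 0.1539;  N(d₂) = N(-1.08) = 0.1401
C = 310·0.9971·0.1539 − 330·0.9983·0.1401 = 47.5706 − 46.1544 = 1.4162

$1.42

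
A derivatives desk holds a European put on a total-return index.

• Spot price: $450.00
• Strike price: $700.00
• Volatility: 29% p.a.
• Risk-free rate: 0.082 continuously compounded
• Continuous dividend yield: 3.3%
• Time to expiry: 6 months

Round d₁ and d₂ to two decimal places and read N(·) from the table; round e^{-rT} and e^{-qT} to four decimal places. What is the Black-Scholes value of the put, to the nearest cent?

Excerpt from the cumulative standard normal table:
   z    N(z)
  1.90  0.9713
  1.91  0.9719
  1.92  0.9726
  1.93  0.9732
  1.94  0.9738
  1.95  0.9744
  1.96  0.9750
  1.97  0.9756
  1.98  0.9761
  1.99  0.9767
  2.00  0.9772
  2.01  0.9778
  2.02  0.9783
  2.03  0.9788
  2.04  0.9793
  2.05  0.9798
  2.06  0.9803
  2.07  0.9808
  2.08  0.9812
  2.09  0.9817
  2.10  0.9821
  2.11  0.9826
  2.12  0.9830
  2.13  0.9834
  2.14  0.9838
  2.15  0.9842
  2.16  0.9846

$230.22

T = 0.5;  σ√T = 0.2051
ln(S/K) + (r − q + σ²/2)T = ln(450/700) + (0.082 − 0.033 + 0.29²/2)·0.5 = -0.4418 + 0.0455 = -0.3963
d₁ = -0.3963 / 0.2051 = -1.9326 ⇒ -1.93
d₂ = d₁ − σ√T = -1.9326 − 0.2051 = -2.1377 ⇒ -2.14
exp(−qT) = exp(−0.033·0.5) = 0.9836;  exp(−rT) = exp(−0.082·0.5) = 0.9598
P = 700·0.9598·N(2.14) − 450·0.9836·N(1.93) = 700·0.9598·0.9838 − 450·0.9836·0.9732 = 660.9759 − 430.7578 = 230.2181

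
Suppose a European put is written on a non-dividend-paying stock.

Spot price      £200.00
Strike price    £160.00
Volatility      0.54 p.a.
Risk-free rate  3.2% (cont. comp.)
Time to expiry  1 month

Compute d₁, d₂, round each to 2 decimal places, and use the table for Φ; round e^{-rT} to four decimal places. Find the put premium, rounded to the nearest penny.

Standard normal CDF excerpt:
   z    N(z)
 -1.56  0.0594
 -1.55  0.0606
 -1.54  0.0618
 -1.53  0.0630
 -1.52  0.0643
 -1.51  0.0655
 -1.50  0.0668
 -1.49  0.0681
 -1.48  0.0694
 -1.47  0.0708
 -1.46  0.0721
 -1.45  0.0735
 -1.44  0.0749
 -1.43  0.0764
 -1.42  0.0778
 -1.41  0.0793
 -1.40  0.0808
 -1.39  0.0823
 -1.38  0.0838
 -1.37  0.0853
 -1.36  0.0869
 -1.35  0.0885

T = 0.08333;  σ√T = 0.1559
ln(S/K) + (r + σ²/2)T = ln(200/160) + (0.032 + 0.54²/2)·0.08333 = 0.2231 + 0.0148 = 0.2380
d₁ = 0.2380 / 0.1559 = 1.5265 which rounds to 1.53
d₂ = d₁ − σ√T = 1.5265 − 0.1559 = 1.3706 which rounds to 1.37
e^(−rT) = e^(−0.032·0.08333) = 0.9973
P = 160·0.9973·N(-1.37) − 200·N(-1.53) = 160·0.9973·0.0853 − 200·0.0630 = 13.6112 − 12.6000 = 1.0112

£1.01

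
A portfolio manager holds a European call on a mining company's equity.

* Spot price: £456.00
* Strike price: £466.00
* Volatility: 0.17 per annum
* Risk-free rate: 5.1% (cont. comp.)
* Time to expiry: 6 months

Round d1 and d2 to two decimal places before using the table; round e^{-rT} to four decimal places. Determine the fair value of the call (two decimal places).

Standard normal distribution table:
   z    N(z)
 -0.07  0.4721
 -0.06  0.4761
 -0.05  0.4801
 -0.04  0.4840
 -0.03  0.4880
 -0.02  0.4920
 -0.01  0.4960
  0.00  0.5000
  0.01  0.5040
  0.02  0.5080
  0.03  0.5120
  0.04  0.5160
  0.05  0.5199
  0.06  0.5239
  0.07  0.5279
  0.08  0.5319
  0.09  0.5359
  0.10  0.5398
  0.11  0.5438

σ√T = 0.17 × 0.7071 = 0.1202
ln(S/K) + (r + σ²/2)T = ln(456/466) + (0.051 + 0.17²/2)·0.5 = -0.0217 + 0.0327 = 0.0110
d₁ = 0.0110 / 0.1202 = 0.0918 which rounds to 0.09
d₂ = d₁ − σ√T = 0.0918 − 0.1202 = -0.0284 which rounds to -0.03
e^(−rT) = e^(−0.051·0.5) = 0.9748
C = 456·N(0.09) − 466·0.9748·N(-0.03) = 456·0.5359 − 466·0.9748·0.4880 = 244.3704 − 221.6773 = 22.6931

£22.69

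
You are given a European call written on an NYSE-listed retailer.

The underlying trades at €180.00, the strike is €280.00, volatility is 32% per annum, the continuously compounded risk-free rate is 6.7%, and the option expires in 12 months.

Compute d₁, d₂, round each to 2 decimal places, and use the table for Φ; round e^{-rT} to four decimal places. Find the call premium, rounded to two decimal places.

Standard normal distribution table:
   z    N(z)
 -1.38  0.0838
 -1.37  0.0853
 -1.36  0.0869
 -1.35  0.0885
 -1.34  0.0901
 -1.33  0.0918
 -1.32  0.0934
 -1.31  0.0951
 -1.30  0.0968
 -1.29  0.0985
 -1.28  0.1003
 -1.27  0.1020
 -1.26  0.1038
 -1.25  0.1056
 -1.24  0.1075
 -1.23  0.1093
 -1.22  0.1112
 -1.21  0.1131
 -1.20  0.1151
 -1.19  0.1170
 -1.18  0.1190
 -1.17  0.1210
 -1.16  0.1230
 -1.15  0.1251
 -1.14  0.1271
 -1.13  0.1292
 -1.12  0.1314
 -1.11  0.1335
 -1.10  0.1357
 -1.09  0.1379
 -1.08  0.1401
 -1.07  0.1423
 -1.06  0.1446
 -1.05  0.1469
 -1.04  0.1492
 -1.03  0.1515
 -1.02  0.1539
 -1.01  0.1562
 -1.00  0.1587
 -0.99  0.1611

σ√T = 0.32 × 1.0000 = 0.3200
d₁ = [ln(180/280) + (0.067 + 0.32²/2)·1] / 0.3200 = [-0.4418 + 0.1182] / 0.3200 = -1.0114 ≈ -1.01
d₂ = d₁ − σ√T = -1.0114 − 0.3200 = -1.3314 ≈ -1.33
e^(−rT) = e^(−0.067·1) = 0.9352
N(d₁) = N(-1.01) = 0.1562;  N(d₂) = N(-1.33) = 0.0918
C = 180·0.1562 − 280·0.9352·0.0918 = 28.1160 − 24.0384 = 4.0776

€4.08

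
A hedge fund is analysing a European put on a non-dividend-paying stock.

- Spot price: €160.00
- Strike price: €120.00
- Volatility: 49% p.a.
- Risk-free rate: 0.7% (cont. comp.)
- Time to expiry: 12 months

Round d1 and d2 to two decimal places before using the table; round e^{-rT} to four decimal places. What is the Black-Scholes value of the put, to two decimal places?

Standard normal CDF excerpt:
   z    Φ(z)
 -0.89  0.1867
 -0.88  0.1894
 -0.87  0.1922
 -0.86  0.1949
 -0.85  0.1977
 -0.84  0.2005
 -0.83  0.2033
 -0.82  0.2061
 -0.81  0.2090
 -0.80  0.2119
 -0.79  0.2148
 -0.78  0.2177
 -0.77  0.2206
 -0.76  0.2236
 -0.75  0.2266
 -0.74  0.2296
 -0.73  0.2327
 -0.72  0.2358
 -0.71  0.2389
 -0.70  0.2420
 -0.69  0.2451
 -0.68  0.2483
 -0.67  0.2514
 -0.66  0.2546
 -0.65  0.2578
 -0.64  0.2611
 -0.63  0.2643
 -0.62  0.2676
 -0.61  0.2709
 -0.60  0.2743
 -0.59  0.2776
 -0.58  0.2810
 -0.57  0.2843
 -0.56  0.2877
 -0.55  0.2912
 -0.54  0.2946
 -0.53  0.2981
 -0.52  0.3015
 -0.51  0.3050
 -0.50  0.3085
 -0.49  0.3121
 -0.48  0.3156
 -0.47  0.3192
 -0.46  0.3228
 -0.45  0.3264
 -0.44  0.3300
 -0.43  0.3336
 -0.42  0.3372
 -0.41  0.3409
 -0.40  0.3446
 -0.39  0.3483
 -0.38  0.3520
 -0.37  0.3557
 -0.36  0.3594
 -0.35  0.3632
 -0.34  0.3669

€11.19

σ√T = 0.49 × 1.0000 = 0.4900
d₁ = [ln(160/120) + (0.007 + ½·0.49²)·1] / (σ√T) = (0.2877 + 0.1270) / 0.4900 = 0.8464 ⇒ 0.85
d₂ = 0.8464 − 0.4900 = 0.3564 ⇒ 0.36
e^(−rT) = e^(−0.007·1) = 0.9930
N(−d₂) = N(-0.36) = 0.3594;  N(−d₁) = N(-0.85) = 0.1977
P = 120·0.9930·0.3594 − 160·0.1977 = 42.8261 − 31.6320 = 11.1941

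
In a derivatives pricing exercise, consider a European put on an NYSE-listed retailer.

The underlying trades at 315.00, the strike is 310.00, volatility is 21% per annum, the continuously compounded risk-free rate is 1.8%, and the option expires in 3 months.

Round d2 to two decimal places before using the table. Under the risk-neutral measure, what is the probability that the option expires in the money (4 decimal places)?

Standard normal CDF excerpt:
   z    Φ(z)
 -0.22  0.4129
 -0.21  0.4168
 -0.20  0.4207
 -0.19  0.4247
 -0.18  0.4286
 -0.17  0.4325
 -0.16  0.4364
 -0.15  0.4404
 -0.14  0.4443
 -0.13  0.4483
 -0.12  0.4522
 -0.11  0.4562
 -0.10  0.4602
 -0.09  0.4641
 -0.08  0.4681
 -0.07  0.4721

T = 0.25;  σ√T = 0.1050
ln(S/K) + (r + σ²/2)T = ln(315/310) + (0.018 + 0.21²/2)·0.25 = 0.0160 + 0.0100 = 0.0260
d₁ = 0.0260 / 0.1050 = 0.2477 ≈ 0.25
d₂ = d₁ − σ√T = 0.2477 − 0.1050 = 0.1427 ≈ 0.14
Risk-neutral Pr[S_T < K] = N(−d₂) = N(-0.14) = 0.4443

0.4443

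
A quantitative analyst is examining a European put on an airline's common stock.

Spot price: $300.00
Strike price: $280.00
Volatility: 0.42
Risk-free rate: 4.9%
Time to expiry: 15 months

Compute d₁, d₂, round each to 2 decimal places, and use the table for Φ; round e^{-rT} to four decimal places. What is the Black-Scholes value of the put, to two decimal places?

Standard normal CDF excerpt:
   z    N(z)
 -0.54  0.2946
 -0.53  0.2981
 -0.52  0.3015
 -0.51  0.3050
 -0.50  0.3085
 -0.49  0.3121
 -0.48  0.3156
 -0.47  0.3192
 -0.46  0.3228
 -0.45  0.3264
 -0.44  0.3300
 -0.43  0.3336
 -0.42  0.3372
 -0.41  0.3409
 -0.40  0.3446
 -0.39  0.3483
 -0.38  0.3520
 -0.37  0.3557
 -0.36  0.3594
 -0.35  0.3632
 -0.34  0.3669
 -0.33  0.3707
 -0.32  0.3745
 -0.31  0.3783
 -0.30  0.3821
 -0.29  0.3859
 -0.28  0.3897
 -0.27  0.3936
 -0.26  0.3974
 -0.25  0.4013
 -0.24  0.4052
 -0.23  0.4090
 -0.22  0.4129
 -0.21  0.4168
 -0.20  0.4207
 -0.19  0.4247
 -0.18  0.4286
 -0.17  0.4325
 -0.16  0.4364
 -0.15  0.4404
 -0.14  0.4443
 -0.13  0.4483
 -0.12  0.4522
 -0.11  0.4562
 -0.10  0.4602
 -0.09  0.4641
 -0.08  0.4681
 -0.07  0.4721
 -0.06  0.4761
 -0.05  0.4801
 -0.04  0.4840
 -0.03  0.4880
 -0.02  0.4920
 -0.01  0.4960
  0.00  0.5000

$35.97

σ√T = 0.42·√1.25 = 0.4696
d₁ = [ln(300/280) + (0.049 + 0.42²/2)·1.25] / 0.4696 = [0.0690 + 0.1715] / 0.4696 = 0.5122 ≈ 0.51
d₂ = d₁ − σ√T = 0.5122 − 0.4696 = 0.0426 ≈ 0.04
e^(−rT) = e^(−0.049·1.25) = 0.9406
P = 280·0.9406·N(-0.04) − 300·N(-0.51) = 280·0.9406·0.4840 − 300·0.3050 = 127.4701 − 91.5000 = 35.9701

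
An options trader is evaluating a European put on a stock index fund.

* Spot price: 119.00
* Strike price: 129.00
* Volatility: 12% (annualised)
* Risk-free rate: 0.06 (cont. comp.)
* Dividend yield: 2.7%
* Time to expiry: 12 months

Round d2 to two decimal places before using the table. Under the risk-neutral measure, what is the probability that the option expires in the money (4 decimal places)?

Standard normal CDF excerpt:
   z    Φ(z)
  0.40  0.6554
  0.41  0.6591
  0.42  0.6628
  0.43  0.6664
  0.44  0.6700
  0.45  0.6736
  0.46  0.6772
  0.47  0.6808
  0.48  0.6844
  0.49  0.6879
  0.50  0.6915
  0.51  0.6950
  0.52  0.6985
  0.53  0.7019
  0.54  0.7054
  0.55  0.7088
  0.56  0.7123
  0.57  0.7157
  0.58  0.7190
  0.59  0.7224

σ√T = 0.12 × 1.0000 = 0.1200
d₁ = [ln(119/129) + (0.06 − 0.027 + 0.12²/2)·1] / 0.1200 = [-0.0807 + 0.0402] / 0.1200 = -0.3374 which rounds to -0.34
d₂ = d₁ − σ√T = -0.3374 − 0.1200 = -0.4574 which rounds to -0.46
Pr(exercise) under Q = N(−d₂) = N(0.46) = 0.6772

0.6772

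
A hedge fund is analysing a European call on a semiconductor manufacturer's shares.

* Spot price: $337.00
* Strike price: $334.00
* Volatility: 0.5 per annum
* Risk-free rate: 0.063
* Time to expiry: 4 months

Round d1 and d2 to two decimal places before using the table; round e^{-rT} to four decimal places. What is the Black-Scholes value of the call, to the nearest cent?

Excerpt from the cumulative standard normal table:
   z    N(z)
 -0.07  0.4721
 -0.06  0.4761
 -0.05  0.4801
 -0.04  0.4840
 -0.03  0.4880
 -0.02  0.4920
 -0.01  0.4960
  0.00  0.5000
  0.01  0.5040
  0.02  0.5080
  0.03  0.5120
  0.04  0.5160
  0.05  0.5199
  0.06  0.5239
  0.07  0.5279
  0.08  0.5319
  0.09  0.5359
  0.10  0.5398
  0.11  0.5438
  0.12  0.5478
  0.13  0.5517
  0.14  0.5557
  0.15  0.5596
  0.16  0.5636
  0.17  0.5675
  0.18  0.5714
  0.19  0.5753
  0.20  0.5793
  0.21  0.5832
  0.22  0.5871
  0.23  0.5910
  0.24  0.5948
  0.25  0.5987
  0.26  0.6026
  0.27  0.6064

σ√T = 0.5 × 0.5774 = 0.2887
d₁ = [ln(337/334) + (0.063 + 0.5²/2)·0.3333] / 0.2887 = [0.0089 + 0.0627] / 0.2887 = 0.2481 ≈ 0.25
d₂ = d₁ − σ√T = 0.2481 − 0.2887 = -0.0406 ≈ -0.04
e^(−rT) = e^(−0.063·0.3333) = 0.9792
N(d₁) = N(0.25) = 0.5987;  N(d₂) = N(-0.04) = 0.4840
C = 337·0.5987 − 334·0.9792·0.4840 = 201.7619 − 158.2936 = 43.4683

$43.47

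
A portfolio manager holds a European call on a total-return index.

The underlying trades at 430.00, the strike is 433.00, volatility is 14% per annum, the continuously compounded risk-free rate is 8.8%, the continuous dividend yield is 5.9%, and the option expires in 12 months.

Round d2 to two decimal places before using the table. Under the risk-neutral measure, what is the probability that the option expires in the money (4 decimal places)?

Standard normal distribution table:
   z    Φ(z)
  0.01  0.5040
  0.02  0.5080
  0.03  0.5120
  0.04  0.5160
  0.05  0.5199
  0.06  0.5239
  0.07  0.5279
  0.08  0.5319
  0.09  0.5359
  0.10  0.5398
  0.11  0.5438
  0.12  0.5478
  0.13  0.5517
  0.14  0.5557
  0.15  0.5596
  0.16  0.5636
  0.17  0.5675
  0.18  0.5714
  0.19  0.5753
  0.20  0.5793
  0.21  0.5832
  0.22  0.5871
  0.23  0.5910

σ√T = 0.14 × 1.0000 = 0.1400
d₁ = [ln(430/433) + (0.088 − 0.059 + ½·0.14²)·1] / (σ√T) = (-0.0070 + 0.0388) / 0.1400 = 0.2275 ≈ 0.23
d₂ = 0.2275 − 0.1400 = 0.0875 ≈ 0.09
Pr(exercise) under Q = N(d₂) = 0.5359

0.5359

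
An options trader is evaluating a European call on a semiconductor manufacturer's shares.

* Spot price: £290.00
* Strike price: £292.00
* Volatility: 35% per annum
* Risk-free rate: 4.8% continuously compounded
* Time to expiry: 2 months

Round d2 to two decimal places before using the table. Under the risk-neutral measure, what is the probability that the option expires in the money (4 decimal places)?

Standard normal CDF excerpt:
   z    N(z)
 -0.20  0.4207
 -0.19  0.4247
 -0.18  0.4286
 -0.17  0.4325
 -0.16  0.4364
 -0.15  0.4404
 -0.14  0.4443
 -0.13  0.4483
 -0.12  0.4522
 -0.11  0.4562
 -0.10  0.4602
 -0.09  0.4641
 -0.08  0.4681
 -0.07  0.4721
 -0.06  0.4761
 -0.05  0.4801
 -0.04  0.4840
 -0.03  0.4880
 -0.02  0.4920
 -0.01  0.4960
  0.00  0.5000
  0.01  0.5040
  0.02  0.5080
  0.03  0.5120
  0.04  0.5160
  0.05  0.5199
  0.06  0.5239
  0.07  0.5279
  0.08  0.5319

0.4761

σ√T = 0.35·√0.1667 = 0.1429
d₁ = [ln(290/292) + (0.048 + ½·0.35²)·0.1667] / (σ√T) = (-0.0069 + 0.0182) / 0.1429 = 0.0793 which rounds to 0.08
d₂ = 0.0793 − 0.1429 = -0.0636 which rounds to -0.06
Risk-neutral Pr[S_T > K] = N(d₂) = N(-0.06) = 0.4761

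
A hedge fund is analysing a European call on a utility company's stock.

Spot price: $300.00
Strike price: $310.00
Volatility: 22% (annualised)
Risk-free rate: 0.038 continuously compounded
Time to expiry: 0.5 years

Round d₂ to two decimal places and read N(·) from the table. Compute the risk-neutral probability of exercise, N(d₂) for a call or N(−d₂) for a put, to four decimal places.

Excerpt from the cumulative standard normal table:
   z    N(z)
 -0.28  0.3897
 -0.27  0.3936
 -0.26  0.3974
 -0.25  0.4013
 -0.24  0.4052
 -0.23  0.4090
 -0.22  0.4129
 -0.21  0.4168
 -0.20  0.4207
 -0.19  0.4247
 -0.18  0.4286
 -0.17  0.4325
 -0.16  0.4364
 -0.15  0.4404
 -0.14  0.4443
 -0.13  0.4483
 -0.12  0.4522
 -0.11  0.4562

σ√T = 0.22 × 0.7071 = 0.1556
d₁ = [ln(300/310) + (0.038 + ½·0.22²)·0.5] / (σ√T) = (-0.0328 + 0.0311) / 0.1556 = -0.0109 ⇒ -0.01
d₂ = -0.0109 − 0.1556 = -0.1664 ⇒ -0.17
Risk-neutral Pr[S_T > K] = N(d₂) = N(-0.17) = 0.4325

0.4325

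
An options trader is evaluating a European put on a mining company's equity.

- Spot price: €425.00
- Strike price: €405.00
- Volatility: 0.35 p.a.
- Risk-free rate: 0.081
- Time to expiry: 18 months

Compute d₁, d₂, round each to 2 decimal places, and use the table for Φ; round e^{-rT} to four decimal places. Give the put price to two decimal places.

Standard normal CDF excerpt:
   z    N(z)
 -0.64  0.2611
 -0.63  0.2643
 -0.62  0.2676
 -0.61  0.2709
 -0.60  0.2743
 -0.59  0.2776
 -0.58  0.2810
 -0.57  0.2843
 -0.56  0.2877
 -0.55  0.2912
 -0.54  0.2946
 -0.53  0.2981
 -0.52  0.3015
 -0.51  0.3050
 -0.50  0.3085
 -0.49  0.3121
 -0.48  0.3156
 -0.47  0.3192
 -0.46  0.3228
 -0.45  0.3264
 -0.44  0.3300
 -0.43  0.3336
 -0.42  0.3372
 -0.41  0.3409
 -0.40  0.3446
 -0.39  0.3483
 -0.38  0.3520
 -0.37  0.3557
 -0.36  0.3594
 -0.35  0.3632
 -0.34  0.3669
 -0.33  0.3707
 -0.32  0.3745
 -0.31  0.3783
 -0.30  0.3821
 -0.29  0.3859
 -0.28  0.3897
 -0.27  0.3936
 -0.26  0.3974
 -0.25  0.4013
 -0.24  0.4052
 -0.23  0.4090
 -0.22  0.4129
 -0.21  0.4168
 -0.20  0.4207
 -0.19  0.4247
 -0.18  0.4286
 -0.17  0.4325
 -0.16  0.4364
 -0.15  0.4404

€38.59

σ√T = 0.35 × 1.2247 = 0.4287
d₁ = [ln(425/405) + (0.081 + 0.35²/2)·1.5] / 0.4287 = [0.0482 + 0.2134] / 0.4287 = 0.6102 → 0.61
d₂ = d₁ − σ√T = 0.6102 − 0.4287 = 0.1816 → 0.18
exp(−rT) = exp(−0.081·1.5) = 0.8856
N(−d₂) = N(-0.18) = 0.4286;  N(−d₁) = N(-0.61) = 0.2709
P = 405·0.8856·0.4286 − 425·0.2709 = 153.7251 − 115.1325 = 38.5926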